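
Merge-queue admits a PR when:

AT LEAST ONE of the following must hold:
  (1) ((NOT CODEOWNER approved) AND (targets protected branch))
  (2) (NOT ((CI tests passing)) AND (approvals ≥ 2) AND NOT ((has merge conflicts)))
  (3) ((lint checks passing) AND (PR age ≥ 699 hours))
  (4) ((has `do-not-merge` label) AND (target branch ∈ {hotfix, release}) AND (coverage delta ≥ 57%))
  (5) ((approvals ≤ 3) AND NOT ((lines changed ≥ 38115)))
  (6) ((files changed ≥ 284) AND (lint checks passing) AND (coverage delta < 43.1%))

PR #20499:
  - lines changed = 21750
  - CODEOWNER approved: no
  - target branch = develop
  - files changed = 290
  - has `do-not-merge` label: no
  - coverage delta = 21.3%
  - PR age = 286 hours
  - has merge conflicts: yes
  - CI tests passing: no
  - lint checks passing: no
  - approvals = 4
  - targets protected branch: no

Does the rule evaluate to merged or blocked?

Atomic conditions:
  NOT CODEOWNER approved: no → true
  targets protected branch: no → false
  CI tests passing: no → false
  approvals ≥ 2: 4 ≥ 2 is true
  has merge conflicts: yes → true
  lint checks passing: no → false
  PR age ≥ 699 hours: 286 ≥ 699 is false
  has `do-not-merge` label: no → false
  target branch ∈ {hotfix, release}: develop is not in the set → false
  coverage delta ≥ 57%: 21.3 ≥ 57 is false
  approvals ≤ 3: 4 ≤ 3 is false
  lines changed ≥ 38115: 21750 ≥ 38115 is false
  files changed ≥ 284: 290 ≥ 284 is true
  coverage delta < 43.1%: 21.3 < 43.1 is true
Combine:
[1] true AND false = false
[2.1] NOT false = true
[2.3] NOT true = false
[2] true AND true AND false = false
[3] false AND false = false
[4] false AND false AND false = false
[5.2] NOT false = true
[5] false AND true = false
[6] true AND false AND true = false
[root] false OR false OR false OR false OR false OR false = false
Overall: false → blocked

Blocked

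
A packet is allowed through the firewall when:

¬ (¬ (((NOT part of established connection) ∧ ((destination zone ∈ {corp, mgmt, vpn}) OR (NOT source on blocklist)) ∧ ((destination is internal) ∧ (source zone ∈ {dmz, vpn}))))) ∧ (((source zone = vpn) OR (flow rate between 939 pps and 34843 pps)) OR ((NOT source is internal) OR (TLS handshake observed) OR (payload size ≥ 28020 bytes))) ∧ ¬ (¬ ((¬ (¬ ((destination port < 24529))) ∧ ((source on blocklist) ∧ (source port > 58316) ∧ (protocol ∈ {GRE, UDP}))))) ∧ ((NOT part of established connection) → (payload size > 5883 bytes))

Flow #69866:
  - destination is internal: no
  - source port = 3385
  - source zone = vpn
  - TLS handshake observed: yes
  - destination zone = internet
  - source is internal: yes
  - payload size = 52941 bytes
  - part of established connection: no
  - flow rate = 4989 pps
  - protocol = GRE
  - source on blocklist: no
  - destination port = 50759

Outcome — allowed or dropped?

Dropped

Atomic conditions:
  NOT part of established connection: no → true
  destination zone ∈ {corp, mgmt, vpn}: internet is not in the set → false
  NOT source on blocklist: no → true
  destination is internal: no → false
  source zone ∈ {dmz, vpn}: vpn is in the set → true
  source zone = vpn: vpn == vpn is true
  flow rate between 939 pps and 34843 pps: 4989 in [939, 34843] is true
  NOT source is internal: yes → false
  TLS handshake observed: yes → true
  payload size ≥ 28020 bytes: 52941 ≥ 28020 is true
  destination port < 24529: 50759 < 24529 is false
  source on blocklist: no → false
  source port > 58316: 3385 > 58316 is false
  protocol ∈ {GRE, UDP}: GRE is in the set → true
  payload size > 5883 bytes: 52941 > 5883 is true
Combine:
[1.1.1.2] false OR true = true
[1.1.1.3] false AND true = false
[1.1.1] true AND true AND false = false
[1.1] NOT false = true
[1] NOT true = false
[2.1] true OR true = true
[2.2] false OR true OR true = true
[2] true OR true = true
[3.1.1.1.1] NOT false = true
[3.1.1.1] NOT true = false
[3.1.1.2] false AND false AND true = false
[3.1.1] false AND false = false
[3.1] NOT false = true
[3] NOT true = false
[4] true → true = true
[root] false AND true AND false AND true = false
Overall: false → dropped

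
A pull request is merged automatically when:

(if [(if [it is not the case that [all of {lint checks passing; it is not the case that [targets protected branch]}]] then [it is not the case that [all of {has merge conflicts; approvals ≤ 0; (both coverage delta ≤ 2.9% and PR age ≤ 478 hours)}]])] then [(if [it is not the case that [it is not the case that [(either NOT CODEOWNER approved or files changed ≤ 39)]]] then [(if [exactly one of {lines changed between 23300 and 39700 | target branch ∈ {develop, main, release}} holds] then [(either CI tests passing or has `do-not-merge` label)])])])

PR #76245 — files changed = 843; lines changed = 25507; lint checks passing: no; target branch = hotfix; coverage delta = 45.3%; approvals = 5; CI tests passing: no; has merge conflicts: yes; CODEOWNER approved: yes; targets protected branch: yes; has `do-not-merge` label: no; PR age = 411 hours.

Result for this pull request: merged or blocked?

Merged

Atomic conditions:
  lint checks passing: no → false
  targets protected branch: yes → true
  has merge conflicts: yes → true
  approvals ≤ 0: 5 ≤ 0 is false
  coverage delta ≤ 2.9%: 45.3 ≤ 2.9 is false
  PR age ≤ 478 hours: 411 ≤ 478 is true
  NOT CODEOWNER approved: yes → false
  files changed ≤ 39: 843 ≤ 39 is false
  lines changed between 23300 and 39700: 25507 in [23300, 39700] is true
  target branch ∈ {develop, main, release}: hotfix is not in the set → false
  CI tests passing: no → false
  has `do-not-merge` label: no → false
Combine:
[1.1.1.2] NOT true = false
[1.1.1] false AND false = false
[1.1] NOT false = true
[1.2.1.3] false AND true = false
[1.2.1] true AND false AND false = false
[1.2] NOT false = true
[1] true → true = true
[2.1.1.1] false OR false = false
[2.1.1] NOT false = true
[2.1] NOT true = false
[2.2.1] exactly-one(true, false) = true
[2.2.2] false OR false = false
[2.2] true → false = false
[2] false → false (antecedent false ⇒ implication holds) = true
[root] true → true = true
Overall: true → merged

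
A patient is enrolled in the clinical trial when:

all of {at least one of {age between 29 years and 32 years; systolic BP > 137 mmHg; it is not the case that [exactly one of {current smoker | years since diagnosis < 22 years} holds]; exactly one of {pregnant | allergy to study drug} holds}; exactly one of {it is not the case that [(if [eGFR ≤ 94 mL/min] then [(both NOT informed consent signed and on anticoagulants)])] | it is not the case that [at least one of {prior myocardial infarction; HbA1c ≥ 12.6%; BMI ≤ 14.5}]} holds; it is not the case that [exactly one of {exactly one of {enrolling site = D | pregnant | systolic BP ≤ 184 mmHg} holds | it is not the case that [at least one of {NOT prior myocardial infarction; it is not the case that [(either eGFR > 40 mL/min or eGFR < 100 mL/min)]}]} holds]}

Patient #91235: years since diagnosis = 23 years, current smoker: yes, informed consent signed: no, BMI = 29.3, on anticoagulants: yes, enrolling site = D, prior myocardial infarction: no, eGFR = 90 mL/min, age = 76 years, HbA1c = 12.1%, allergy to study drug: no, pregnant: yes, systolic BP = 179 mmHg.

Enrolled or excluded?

Atomic conditions:
  age between 29 years and 32 years: 76 in [29, 32] is false
  systolic BP > 137 mmHg: 179 > 137 is true
  current smoker: yes → true
  years since diagnosis < 22 years: 23 < 22 is false
  pregnant: yes → true
  allergy to study drug: no → false
  eGFR ≤ 94 mL/min: 90 ≤ 94 is true
  NOT informed consent signed: no → true
  on anticoagulants: yes → true
  prior myocardial infarction: no → false
  HbA1c ≥ 12.6%: 12.1 ≥ 12.6 is false
  BMI ≤ 14.5: 29.3 ≤ 14.5 is false
  enrolling site = D: D == D is true
  systolic BP ≤ 184 mmHg: 179 ≤ 184 is true
  NOT prior myocardial infarction: no → true
  eGFR > 40 mL/min: 90 > 40 is true
  eGFR < 100 mL/min: 90 < 100 is true
Combine:
[1.3.1] exactly-one(true, false) = true
[1.3] NOT true = false
[1.4] exactly-one(true, false) = true
[1] false OR true OR false OR true = true
[2.1.1.2] true AND true = true
[2.1.1] true → true = true
[2.1] NOT true = false
[2.2.1] false OR false OR false = false
[2.2] NOT false = true
[2] exactly-one(false, true) = true
[3.1.1] exactly-one(true, true, true) = false
[3.1.2.1.2.1] true OR true = true
[3.1.2.1.2] NOT true = false
[3.1.2.1] true OR false = true
[3.1.2] NOT true = false
[3.1] exactly-one(false, false) = false
[3] NOT false = true
[root] true AND true AND true = true
Overall: true → enrolled

Enrolled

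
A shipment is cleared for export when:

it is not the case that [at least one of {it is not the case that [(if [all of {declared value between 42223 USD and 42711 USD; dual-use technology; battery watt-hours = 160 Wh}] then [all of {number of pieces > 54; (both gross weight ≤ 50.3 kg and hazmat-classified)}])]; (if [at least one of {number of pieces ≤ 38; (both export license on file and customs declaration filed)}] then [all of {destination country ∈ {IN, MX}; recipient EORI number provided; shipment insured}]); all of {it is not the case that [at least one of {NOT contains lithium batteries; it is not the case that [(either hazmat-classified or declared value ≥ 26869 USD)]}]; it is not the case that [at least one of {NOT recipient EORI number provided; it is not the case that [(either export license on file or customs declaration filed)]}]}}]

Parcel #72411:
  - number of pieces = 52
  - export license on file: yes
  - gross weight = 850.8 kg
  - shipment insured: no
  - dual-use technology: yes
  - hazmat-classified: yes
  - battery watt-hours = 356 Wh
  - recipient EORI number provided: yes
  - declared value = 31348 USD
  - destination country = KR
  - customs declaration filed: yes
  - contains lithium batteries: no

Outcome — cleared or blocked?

Cleared

Atomic conditions:
  declared value between 42223 USD and 42711 USD: 31348 in [42223, 42711] is false
  dual-use technology: yes → true
  battery watt-hours = 160 Wh: 356 == 160 is false
  number of pieces > 54: 52 > 54 is false
  gross weight ≤ 50.3 kg: 850.8 ≤ 50.3 is false
  hazmat-classified: yes → true
  number of pieces ≤ 38: 52 ≤ 38 is false
  export license on file: yes → true
  customs declaration filed: yes → true
  destination country ∈ {IN, MX}: KR is not in the set → false
  recipient EORI number provided: yes → true
  shipment insured: no → false
  NOT contains lithium batteries: no → true
  declared value ≥ 26869 USD: 31348 ≥ 26869 is true
  NOT recipient EORI number provided: yes → false
Combine:
[1.1.1.1] false AND true AND false = false
[1.1.1.2.2] false AND true = false
[1.1.1.2] false AND false = false
[1.1.1] false → false (antecedent false ⇒ implication holds) = true
[1.1] NOT true = false
[1.2.1.2] true AND true = true
[1.2.1] false OR true = true
[1.2.2] false AND true AND false = false
[1.2] true → false = false
[1.3.1.1.2.1] true OR true = true
[1.3.1.1.2] NOT true = false
[1.3.1.1] true OR false = true
[1.3.1] NOT true = false
[1.3.2.1.2.1] true OR true = true
[1.3.2.1.2] NOT true = false
[1.3.2.1] false OR false = false
[1.3.2] NOT false = true
[1.3] false AND true = false
[1] false OR false OR false = false
[root] NOT false = true
Overall: true → cleared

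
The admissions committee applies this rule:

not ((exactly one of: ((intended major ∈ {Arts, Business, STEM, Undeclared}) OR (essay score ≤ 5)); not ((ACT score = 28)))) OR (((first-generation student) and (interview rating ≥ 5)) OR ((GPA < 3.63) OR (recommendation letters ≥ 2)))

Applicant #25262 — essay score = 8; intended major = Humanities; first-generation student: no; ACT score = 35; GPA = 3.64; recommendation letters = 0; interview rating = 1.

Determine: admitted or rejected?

Rejected

Atomic conditions:
  intended major ∈ {Arts, Business, STEM, Undeclared}: Humanities is not in the set → false
  essay score ≤ 5: 8 ≤ 5 is false
  ACT score = 28: 35 == 28 is false
  first-generation student: no → false
  interview rating ≥ 5: 1 ≥ 5 is false
  GPA < 3.63: 3.64 < 3.63 is false
  recommendation letters ≥ 2: 0 ≥ 2 is false
Combine:
[1.1.1] false OR false = false
[1.1.2] NOT false = true
[1.1] exactly-one(false, true) = true
[1] NOT true = false
[2.1] false AND false = false
[2.2] false OR false = false
[2] false OR false = false
[root] false OR false = false
Overall: false → rejected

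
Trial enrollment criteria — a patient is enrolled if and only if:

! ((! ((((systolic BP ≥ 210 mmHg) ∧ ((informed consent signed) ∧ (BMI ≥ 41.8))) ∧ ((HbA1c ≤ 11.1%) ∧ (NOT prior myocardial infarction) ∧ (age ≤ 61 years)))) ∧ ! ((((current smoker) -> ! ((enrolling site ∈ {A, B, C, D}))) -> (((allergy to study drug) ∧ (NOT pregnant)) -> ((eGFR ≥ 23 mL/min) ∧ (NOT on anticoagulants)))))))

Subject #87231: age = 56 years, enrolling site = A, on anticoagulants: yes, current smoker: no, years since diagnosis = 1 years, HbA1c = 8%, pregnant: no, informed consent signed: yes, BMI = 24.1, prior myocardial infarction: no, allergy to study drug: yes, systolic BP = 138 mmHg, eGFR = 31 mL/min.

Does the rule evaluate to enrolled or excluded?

Atomic conditions:
  systolic BP ≥ 210 mmHg: 138 ≥ 210 is false
  informed consent signed: yes → true
  BMI ≥ 41.8: 24.1 ≥ 41.8 is false
  HbA1c ≤ 11.1%: 8 ≤ 11.1 is true
  NOT prior myocardial infarction: no → true
  age ≤ 61 years: 56 ≤ 61 is true
  current smoker: no → false
  enrolling site ∈ {A, B, C, D}: A is in the set → true
  allergy to study drug: yes → true
  NOT pregnant: no → true
  eGFR ≥ 23 mL/min: 31 ≥ 23 is true
  NOT on anticoagulants: yes → false
Combine:
[1.1.1.1.2] true AND false = false
[1.1.1.1] false AND false = false
[1.1.1.2] true AND true AND true = true
[1.1.1] false AND true = false
[1.1] NOT false = true
[1.2.1.1.2] NOT true = false
[1.2.1.1] false → false (antecedent false ⇒ implication holds) = true
[1.2.1.2.1] true AND true = true
[1.2.1.2.2] true AND false = false
[1.2.1.2] true → false = false
[1.2.1] true → false = false
[1.2] NOT false = true
[1] true AND true = true
[root] NOT true = false
Overall: false → excluded

Excluded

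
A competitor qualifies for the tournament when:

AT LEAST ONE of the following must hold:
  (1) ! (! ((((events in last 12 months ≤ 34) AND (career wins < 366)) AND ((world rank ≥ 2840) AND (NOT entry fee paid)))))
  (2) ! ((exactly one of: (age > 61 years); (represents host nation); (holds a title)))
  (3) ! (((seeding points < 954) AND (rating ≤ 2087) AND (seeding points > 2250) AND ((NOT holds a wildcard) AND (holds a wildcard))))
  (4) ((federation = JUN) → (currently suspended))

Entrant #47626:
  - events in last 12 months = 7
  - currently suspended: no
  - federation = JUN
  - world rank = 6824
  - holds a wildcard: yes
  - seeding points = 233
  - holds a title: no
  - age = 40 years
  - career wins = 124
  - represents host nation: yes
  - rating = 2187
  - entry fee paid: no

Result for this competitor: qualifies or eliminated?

Atomic conditions:
  events in last 12 months ≤ 34: 7 ≤ 34 is true
  career wins < 366: 124 < 366 is true
  world rank ≥ 2840: 6824 ≥ 2840 is true
  NOT entry fee paid: no → true
  age > 61 years: 40 > 61 is false
  represents host nation: yes → true
  holds a title: no → false
  seeding points < 954: 233 < 954 is true
  rating ≤ 2087: 2187 ≤ 2087 is false
  seeding points > 2250: 233 > 2250 is false
  NOT holds a wildcard: yes → false
  holds a wildcard: yes → true
  federation = JUN: JUN == JUN is true
  currently suspended: no → false
Combine:
[1.1.1.1] true AND true = true
[1.1.1.2] true AND true = true
[1.1.1] true AND true = true
[1.1] NOT true = false
[1] NOT false = true
[2.1] exactly-one(false, true, false) = true
[2] NOT true = false
[3.1.4] false AND true = false
[3.1] true AND false AND false AND false = false
[3] NOT false = true
[4] true → false = false
[root] true OR false OR true OR false = true
Overall: true → qualifies

Qualifies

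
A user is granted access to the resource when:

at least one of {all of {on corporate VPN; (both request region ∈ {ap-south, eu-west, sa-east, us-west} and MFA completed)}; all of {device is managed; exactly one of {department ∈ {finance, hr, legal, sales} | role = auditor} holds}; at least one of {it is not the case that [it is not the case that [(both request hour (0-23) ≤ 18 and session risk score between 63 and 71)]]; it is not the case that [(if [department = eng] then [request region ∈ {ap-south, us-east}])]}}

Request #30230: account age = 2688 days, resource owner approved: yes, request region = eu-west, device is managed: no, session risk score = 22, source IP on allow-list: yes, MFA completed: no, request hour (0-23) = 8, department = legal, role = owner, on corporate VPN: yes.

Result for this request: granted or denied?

Denied

Atomic conditions:
  on corporate VPN: yes → true
  request region ∈ {ap-south, eu-west, sa-east, us-west}: eu-west is in the set → true
  MFA completed: no → false
  device is managed: no → false
  department ∈ {finance, hr, legal, sales}: legal is in the set → true
  role = auditor: owner == auditor is false
  request hour (0-23) ≤ 18: 8 ≤ 18 is true
  session risk score between 63 and 71: 22 in [63, 71] is false
  department = eng: legal == eng is false
  request region ∈ {ap-south, us-east}: eu-west is not in the set → false
Combine:
[1.2] true AND false = false
[1] true AND false = false
[2.2] exactly-one(true, false) = true
[2] false AND true = false
[3.1.1.1] true AND false = false
[3.1.1] NOT false = true
[3.1] NOT true = false
[3.2.1] false → false (antecedent false ⇒ implication holds) = true
[3.2] NOT true = false
[3] false OR false = false
[root] false OR false OR false = false
Overall: false → denied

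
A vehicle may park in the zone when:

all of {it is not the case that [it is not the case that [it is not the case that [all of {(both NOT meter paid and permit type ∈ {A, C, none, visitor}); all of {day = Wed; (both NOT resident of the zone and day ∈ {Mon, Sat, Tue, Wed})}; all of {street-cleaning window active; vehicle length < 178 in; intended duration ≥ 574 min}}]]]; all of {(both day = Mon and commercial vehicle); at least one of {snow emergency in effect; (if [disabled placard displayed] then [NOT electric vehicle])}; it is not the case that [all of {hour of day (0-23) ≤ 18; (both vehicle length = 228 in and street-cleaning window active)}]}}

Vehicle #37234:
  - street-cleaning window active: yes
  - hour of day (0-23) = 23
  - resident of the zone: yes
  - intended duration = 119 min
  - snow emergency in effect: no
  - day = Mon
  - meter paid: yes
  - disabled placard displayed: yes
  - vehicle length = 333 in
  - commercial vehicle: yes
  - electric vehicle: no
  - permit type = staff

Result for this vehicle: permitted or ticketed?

Atomic conditions:
  NOT meter paid: yes → false
  permit type ∈ {A, C, none, visitor}: staff is not in the set → false
  day = Wed: Mon == Wed is false
  NOT resident of the zone: yes → false
  day ∈ {Mon, Sat, Tue, Wed}: Mon is in the set → true
  street-cleaning window active: yes → true
  vehicle length < 178 in: 333 < 178 is false
  intended duration ≥ 574 min: 119 ≥ 574 is false
  day = Mon: Mon == Mon is true
  commercial vehicle: yes → true
  snow emergency in effect: no → false
  disabled placard displayed: yes → true
  NOT electric vehicle: no → true
  hour of day (0-23) ≤ 18: 23 ≤ 18 is false
  vehicle length = 228 in: 333 == 228 is false
Combine:
[1.1.1.1.1] false AND false = false
[1.1.1.1.2.2] false AND true = false
[1.1.1.1.2] false AND false = false
[1.1.1.1.3] true AND false AND false = false
[1.1.1.1] false AND false AND false = false
[1.1.1] NOT false = true
[1.1] NOT true = false
[1] NOT false = true
[2.1] true AND true = true
[2.2.2] true → true = true
[2.2] false OR true = true
[2.3.1.2] false AND true = false
[2.3.1] false AND false = false
[2.3] NOT false = true
[2] true AND true AND true = true
[root] true AND true = true
Overall: true → permitted

Permitted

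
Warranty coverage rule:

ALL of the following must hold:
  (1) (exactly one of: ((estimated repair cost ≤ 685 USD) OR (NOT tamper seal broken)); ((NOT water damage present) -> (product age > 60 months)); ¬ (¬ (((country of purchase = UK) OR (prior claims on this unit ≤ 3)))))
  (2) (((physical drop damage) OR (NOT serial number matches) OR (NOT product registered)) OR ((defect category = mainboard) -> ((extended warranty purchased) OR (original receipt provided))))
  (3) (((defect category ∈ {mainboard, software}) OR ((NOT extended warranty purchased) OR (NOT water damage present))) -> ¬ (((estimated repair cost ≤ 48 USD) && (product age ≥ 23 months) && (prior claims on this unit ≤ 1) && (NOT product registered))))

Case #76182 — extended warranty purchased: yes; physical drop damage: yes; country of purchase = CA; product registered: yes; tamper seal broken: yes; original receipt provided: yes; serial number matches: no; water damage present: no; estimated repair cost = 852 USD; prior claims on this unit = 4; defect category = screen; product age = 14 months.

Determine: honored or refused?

Atomic conditions:
  estimated repair cost ≤ 685 USD: 852 ≤ 685 is false
  NOT tamper seal broken: yes → false
  NOT water damage present: no → true
  product age > 60 months: 14 > 60 is false
  country of purchase = UK: CA == UK is false
  prior claims on this unit ≤ 3: 4 ≤ 3 is false
  physical drop damage: yes → true
  NOT serial number matches: no → true
  NOT product registered: yes → false
  defect category = mainboard: screen == mainboard is false
  extended warranty purchased: yes → true
  original receipt provided: yes → true
  defect category ∈ {mainboard, software}: screen is not in the set → false
  NOT extended warranty purchased: yes → false
  estimated repair cost ≤ 48 USD: 852 ≤ 48 is false
  product age ≥ 23 months: 14 ≥ 23 is false
  prior claims on this unit ≤ 1: 4 ≤ 1 is false
Combine:
[1.1] false OR false = false
[1.2] true → false = false
[1.3.1.1] false OR false = false
[1.3.1] NOT false = true
[1.3] NOT true = false
[1] exactly-one(false, false, false) = false
[2.1] true OR true OR false = true
[2.2.2] true OR true = true
[2.2] false → true (antecedent false ⇒ implication holds) = true
[2] true OR true = true
[3.1.2] false OR true = true
[3.1] false OR true = true
[3.2.1] false AND false AND false AND false = false
[3.2] NOT false = true
[3] true → true = true
[root] false AND true AND true = false
Overall: false → refused

Refused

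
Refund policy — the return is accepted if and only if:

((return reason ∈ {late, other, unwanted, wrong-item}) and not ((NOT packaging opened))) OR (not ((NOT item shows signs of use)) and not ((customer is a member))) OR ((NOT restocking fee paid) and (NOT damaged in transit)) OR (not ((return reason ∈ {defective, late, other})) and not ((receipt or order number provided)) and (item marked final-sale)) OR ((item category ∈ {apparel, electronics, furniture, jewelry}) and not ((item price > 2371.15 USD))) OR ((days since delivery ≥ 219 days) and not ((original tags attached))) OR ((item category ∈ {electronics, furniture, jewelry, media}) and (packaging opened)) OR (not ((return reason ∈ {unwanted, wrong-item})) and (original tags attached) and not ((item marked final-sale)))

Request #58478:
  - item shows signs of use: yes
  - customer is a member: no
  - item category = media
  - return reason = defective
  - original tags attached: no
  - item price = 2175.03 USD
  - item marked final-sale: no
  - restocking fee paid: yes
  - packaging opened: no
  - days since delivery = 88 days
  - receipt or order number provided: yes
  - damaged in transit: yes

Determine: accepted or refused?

Atomic conditions:
  return reason ∈ {late, other, unwanted, wrong-item}: defective is not in the set → false
  NOT packaging opened: no → true
  NOT item shows signs of use: yes → false
  customer is a member: no → false
  NOT restocking fee paid: yes → false
  NOT damaged in transit: yes → false
  return reason ∈ {defective, late, other}: defective is in the set → true
  receipt or order number provided: yes → true
  item marked final-sale: no → false
  item category ∈ {apparel, electronics, furniture, jewelry}: media is not in the set → false
  item price > 2371.15 USD: 2175.03 > 2371.15 is false
  days since delivery ≥ 219 days: 88 ≥ 219 is false
  original tags attached: no → false
  item category ∈ {electronics, furniture, jewelry, media}: media is in the set → true
  packaging opened: no → false
  return reason ∈ {unwanted, wrong-item}: defective is not in the set → false
Combine:
[1.2] NOT true = false
[1] false AND false = false
[2.1] NOT false = true
[2.2] NOT false = true
[2] true AND true = true
[3] false AND false = false
[4.1] NOT true = false
[4.2] NOT true = false
[4] false AND false AND false = false
[5.2] NOT false = true
[5] false AND true = false
[6.2] NOT false = true
[6] false AND true = false
[7] true AND false = false
[8.1] NOT false = true
[8.3] NOT false = true
[8] true AND false AND true = false
[root] false OR true OR false OR false OR false OR false OR false OR false = true
Overall: true → accepted

Accepted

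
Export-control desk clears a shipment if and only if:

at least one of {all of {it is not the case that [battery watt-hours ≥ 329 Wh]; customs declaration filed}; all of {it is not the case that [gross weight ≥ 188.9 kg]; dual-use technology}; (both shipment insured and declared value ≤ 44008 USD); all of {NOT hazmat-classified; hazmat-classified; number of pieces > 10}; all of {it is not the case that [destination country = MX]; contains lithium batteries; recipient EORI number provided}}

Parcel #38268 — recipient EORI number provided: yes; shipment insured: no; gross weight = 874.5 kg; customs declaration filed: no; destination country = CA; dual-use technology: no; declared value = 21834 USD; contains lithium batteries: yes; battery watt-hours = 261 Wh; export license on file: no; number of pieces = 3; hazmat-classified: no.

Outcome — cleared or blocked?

Atomic conditions:
  battery watt-hours ≥ 329 Wh: 261 ≥ 329 is false
  customs declaration filed: no → false
  gross weight ≥ 188.9 kg: 874.5 ≥ 188.9 is true
  dual-use technology: no → false
  shipment insured: no → false
  declared value ≤ 44008 USD: 21834 ≤ 44008 is true
  NOT hazmat-classified: no → true
  hazmat-classified: no → false
  number of pieces > 10: 3 > 10 is false
  destination country = MX: CA == MX is false
  contains lithium batteries: yes → true
  recipient EORI number provided: yes → true
Combine:
[1.1] NOT false = true
[1] true AND false = false
[2.1] NOT true = false
[2] false AND false = false
[3] false AND true = false
[4] true AND false AND false = false
[5.1] NOT false = true
[5] true AND true AND true = true
[root] false OR false OR false OR false OR true = true
Overall: true → cleared

Cleared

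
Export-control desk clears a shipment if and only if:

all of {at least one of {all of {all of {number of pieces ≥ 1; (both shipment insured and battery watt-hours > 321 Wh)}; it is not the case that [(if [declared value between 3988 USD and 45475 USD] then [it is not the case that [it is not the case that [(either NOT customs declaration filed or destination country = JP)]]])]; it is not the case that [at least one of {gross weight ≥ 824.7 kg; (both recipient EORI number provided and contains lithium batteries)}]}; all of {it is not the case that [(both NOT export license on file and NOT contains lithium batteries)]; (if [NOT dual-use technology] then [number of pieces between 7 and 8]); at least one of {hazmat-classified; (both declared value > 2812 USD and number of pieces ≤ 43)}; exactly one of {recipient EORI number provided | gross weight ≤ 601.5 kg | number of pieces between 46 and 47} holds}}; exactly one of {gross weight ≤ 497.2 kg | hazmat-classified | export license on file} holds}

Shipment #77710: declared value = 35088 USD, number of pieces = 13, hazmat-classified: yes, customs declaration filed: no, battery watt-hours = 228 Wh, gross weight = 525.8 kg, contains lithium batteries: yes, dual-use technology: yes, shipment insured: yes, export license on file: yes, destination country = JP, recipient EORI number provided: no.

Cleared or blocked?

Blocked

Atomic conditions:
  number of pieces ≥ 1: 13 ≥ 1 is true
  shipment insured: yes → true
  battery watt-hours > 321 Wh: 228 > 321 is false
  declared value between 3988 USD and 45475 USD: 35088 in [3988, 45475] is true
  NOT customs declaration filed: no → true
  destination country = JP: JP == JP is true
  gross weight ≥ 824.7 kg: 525.8 ≥ 824.7 is false
  recipient EORI number provided: no → false
  contains lithium batteries: yes → true
  NOT export license on file: yes → false
  NOT contains lithium batteries: yes → false
  NOT dual-use technology: yes → false
  number of pieces between 7 and 8: 13 in [7, 8] is false
  hazmat-classified: yes → true
  declared value > 2812 USD: 35088 > 2812 is true
  number of pieces ≤ 43: 13 ≤ 43 is true
  gross weight ≤ 601.5 kg: 525.8 ≤ 601.5 is true
  number of pieces between 46 and 47: 13 in [46, 47] is false
  gross weight ≤ 497.2 kg: 525.8 ≤ 497.2 is false
  export license on file: yes → true
Combine:
[1.1.1.2] true AND false = false
[1.1.1] true AND false = false
[1.1.2.1.2.1.1] true OR true = true
[1.1.2.1.2.1] NOT true = false
[1.1.2.1.2] NOT false = true
[1.1.2.1] true → true = true
[1.1.2] NOT true = false
[1.1.3.1.2] false AND true = false
[1.1.3.1] false OR false = false
[1.1.3] NOT false = true
[1.1] false AND false AND true = false
[1.2.1.1] false AND false = false
[1.2.1] NOT false = true
[1.2.2] false → false (antecedent false ⇒ implication holds) = true
[1.2.3.2] true AND true = true
[1.2.3] true OR true = true
[1.2.4] exactly-one(false, true, false) = true
[1.2] true AND true AND true AND true = true
[1] false OR true = true
[2] exactly-one(false, true, true) = false
[root] true AND false = false
Overall: false → blocked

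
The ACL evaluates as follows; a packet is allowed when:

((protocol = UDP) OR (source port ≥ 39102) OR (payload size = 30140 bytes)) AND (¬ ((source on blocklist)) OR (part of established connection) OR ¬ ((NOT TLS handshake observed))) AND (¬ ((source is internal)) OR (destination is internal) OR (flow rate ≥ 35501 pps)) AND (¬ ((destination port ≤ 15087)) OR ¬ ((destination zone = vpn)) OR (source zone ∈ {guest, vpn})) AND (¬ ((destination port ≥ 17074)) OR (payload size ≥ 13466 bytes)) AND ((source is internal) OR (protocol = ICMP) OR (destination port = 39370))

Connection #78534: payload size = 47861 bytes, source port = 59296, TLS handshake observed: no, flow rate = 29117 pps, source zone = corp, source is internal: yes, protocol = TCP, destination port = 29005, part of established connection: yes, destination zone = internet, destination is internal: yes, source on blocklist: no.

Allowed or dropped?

Atomic conditions:
  protocol = UDP: TCP == UDP is false
  source port ≥ 39102: 59296 ≥ 39102 is true
  payload size = 30140 bytes: 47861 == 30140 is false
  source on blocklist: no → false
  part of established connection: yes → true
  NOT TLS handshake observed: no → true
  source is internal: yes → true
  destination is internal: yes → true
  flow rate ≥ 35501 pps: 29117 ≥ 35501 is false
  destination port ≤ 15087: 29005 ≤ 15087 is false
  destination zone = vpn: internet == vpn is false
  source zone ∈ {guest, vpn}: corp is not in the set → false
  destination port ≥ 17074: 29005 ≥ 17074 is true
  payload size ≥ 13466 bytes: 47861 ≥ 13466 is true
  protocol = ICMP: TCP == ICMP is false
  destination port = 39370: 29005 == 39370 is false
Combine:
[1] false OR true OR false = true
[2.1] NOT false = true
[2.3] NOT true = false
[2] true OR true OR false = true
[3.1] NOT true = false
[3] false OR true OR false = true
[4.1] NOT false = true
[4.2] NOT false = true
[4] true OR true OR false = true
[5.1] NOT true = false
[5] false OR true = true
[6] true OR false OR false = true
[root] true AND true AND true AND true AND true AND true = true
Overall: true → allowed

Allowed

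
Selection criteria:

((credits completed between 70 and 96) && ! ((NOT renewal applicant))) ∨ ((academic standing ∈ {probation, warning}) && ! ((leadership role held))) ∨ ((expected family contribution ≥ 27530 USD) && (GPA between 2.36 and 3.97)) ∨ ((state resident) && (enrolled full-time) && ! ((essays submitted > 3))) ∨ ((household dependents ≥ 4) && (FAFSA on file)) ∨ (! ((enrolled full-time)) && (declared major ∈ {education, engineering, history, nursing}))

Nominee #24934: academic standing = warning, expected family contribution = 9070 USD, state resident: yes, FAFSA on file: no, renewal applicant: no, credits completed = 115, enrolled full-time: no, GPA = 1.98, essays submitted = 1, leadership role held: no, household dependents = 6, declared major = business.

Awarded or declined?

Atomic conditions:
  credits completed between 70 and 96: 115 in [70, 96] is false
  NOT renewal applicant: no → true
  academic standing ∈ {probation, warning}: warning is in the set → true
  leadership role held: no → false
  expected family contribution ≥ 27530 USD: 9070 ≥ 27530 is false
  GPA between 2.36 and 3.97: 1.98 in [2.36, 3.97] is false
  state resident: yes → true
  enrolled full-time: no → false
  essays submitted > 3: 1 > 3 is false
  household dependents ≥ 4: 6 ≥ 4 is true
  FAFSA on file: no → false
  declared major ∈ {education, engineering, history, nursing}: business is not in the set → false
Combine:
[1.2] NOT true = false
[1] false AND false = false
[2.2] NOT false = true
[2] true AND true = true
[3] false AND false = false
[4.3] NOT false = true
[4] true AND false AND true = false
[5] true AND false = false
[6.1] NOT false = true
[6] true AND false = false
[root] false OR true OR false OR false OR false OR false = true
Overall: true → awarded

Awarded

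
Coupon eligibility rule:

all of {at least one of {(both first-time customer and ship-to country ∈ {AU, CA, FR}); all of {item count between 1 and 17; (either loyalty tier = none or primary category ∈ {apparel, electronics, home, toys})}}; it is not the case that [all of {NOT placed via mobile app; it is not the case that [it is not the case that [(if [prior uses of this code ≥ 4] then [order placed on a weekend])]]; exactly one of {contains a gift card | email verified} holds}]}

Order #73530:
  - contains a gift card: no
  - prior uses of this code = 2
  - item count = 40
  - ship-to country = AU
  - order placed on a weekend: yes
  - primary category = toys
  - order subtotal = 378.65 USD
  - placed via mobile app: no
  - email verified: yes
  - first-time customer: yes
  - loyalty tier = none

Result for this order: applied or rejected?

Atomic conditions:
  first-time customer: yes → true
  ship-to country ∈ {AU, CA, FR}: AU is in the set → true
  item count between 1 and 17: 40 in [1, 17] is false
  loyalty tier = none: none == none is true
  primary category ∈ {apparel, electronics, home, toys}: toys is in the set → true
  NOT placed via mobile app: no → true
  prior uses of this code ≥ 4: 2 ≥ 4 is false
  order placed on a weekend: yes → true
  contains a gift card: no → false
  email verified: yes → true
Combine:
[1.1] true AND true = true
[1.2.2] true OR true = true
[1.2] false AND true = false
[1] true OR false = true
[2.1.2.1.1] false → true (antecedent false ⇒ implication holds) = true
[2.1.2.1] NOT true = false
[2.1.2] NOT false = true
[2.1.3] exactly-one(false, true) = true
[2.1] true AND true AND true = true
[2] NOT true = false
[root] true AND false = false
Overall: false → rejected

Rejected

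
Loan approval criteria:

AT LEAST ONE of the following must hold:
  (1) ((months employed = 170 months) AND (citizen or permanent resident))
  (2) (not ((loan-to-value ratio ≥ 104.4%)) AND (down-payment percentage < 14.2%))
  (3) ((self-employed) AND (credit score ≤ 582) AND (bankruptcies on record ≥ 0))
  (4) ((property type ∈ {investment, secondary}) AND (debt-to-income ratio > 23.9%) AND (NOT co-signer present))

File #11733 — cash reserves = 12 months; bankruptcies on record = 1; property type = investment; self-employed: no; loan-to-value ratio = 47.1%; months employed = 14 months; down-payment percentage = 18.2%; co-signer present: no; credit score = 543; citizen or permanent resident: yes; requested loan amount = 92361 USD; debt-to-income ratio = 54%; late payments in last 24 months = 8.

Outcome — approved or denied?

Atomic conditions:
  months employed = 170 months: 14 == 170 is false
  citizen or permanent resident: yes → true
  loan-to-value ratio ≥ 104.4%: 47.1 ≥ 104.4 is false
  down-payment percentage < 14.2%: 18.2 < 14.2 is false
  self-employed: no → false
  credit score ≤ 582: 543 ≤ 582 is true
  bankruptcies on record ≥ 0: 1 ≥ 0 is true
  property type ∈ {investment, secondary}: investment is in the set → true
  debt-to-income ratio > 23.9%: 54 > 23.9 is true
  NOT co-signer present: no → true
Combine:
[1] false AND true = false
[2.1] NOT false = true
[2] true AND false = false
[3] false AND true AND true = false
[4] true AND true AND true = true
[root] false OR false OR false OR true = true
Overall: true → approved

Approved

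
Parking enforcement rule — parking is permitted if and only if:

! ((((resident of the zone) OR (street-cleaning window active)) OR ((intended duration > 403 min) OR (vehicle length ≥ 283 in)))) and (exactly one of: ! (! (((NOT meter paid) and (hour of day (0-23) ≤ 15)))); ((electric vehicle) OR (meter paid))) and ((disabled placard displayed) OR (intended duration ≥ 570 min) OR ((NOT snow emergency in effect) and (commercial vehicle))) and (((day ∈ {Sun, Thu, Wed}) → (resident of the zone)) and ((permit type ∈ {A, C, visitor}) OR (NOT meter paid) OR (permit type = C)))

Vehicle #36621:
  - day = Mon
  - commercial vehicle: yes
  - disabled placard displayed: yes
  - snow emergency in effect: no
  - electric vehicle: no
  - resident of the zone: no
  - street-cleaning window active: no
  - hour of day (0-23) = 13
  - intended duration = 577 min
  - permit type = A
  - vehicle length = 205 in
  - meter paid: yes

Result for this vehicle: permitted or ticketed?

Atomic conditions:
  resident of the zone: no → false
  street-cleaning window active: no → false
  intended duration > 403 min: 577 > 403 is true
  vehicle length ≥ 283 in: 205 ≥ 283 is false
  NOT meter paid: yes → false
  hour of day (0-23) ≤ 15: 13 ≤ 15 is true
  electric vehicle: no → false
  meter paid: yes → true
  disabled placard displayed: yes → true
  intended duration ≥ 570 min: 577 ≥ 570 is true
  NOT snow emergency in effect: no → true
  commercial vehicle: yes → true
  day ∈ {Sun, Thu, Wed}: Mon is not in the set → false
  permit type ∈ {A, C, visitor}: A is in the set → true
  permit type = C: A == C is false
Combine:
[1.1.1] false OR false = false
[1.1.2] true OR false = true
[1.1] false OR true = true
[1] NOT true = false
[2.1.1.1] false AND true = false
[2.1.1] NOT false = true
[2.1] NOT true = false
[2.2] false OR true = true
[2] exactly-one(false, true) = true
[3.3] true AND true = true
[3] true OR true OR true = true
[4.1] false → false (antecedent false ⇒ implication holds) = true
[4.2] true OR false OR false = true
[4] true AND true = true
[root] false AND true AND true AND true = false
Overall: false → ticketed

Ticketed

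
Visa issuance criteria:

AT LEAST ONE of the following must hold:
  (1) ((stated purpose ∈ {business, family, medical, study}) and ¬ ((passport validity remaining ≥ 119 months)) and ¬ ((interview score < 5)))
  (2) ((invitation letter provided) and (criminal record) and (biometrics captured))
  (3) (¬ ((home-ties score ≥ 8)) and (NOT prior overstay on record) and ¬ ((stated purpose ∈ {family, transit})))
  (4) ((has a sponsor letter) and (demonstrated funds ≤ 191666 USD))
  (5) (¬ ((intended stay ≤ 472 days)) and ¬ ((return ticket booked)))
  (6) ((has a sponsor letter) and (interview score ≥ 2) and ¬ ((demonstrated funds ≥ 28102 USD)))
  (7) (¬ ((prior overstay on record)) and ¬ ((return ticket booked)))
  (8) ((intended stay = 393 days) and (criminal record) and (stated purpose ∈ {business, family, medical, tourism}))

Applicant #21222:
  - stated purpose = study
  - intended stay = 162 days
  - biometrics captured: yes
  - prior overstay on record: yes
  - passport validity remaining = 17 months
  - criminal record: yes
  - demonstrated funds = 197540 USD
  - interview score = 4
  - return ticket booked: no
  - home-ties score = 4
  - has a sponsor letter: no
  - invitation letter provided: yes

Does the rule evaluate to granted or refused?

Atomic conditions:
  stated purpose ∈ {business, family, medical, study}: study is in the set → true
  passport validity remaining ≥ 119 months: 17 ≥ 119 is false
  interview score < 5: 4 < 5 is true
  invitation letter provided: yes → true
  criminal record: yes → true
  biometrics captured: yes → true
  home-ties score ≥ 8: 4 ≥ 8 is false
  NOT prior overstay on record: yes → false
  stated purpose ∈ {family, transit}: study is not in the set → false
  has a sponsor letter: no → false
  demonstrated funds ≤ 191666 USD: 197540 ≤ 191666 is false
  intended stay ≤ 472 days: 162 ≤ 472 is true
  return ticket booked: no → false
  interview score ≥ 2: 4 ≥ 2 is true
  demonstrated funds ≥ 28102 USD: 197540 ≥ 28102 is true
  prior overstay on record: yes → true
  intended stay = 393 days: 162 == 393 is false
  stated purpose ∈ {business, family, medical, tourism}: study is not in the set → false
Combine:
[1.2] NOT false = true
[1.3] NOT true = false
[1] true AND true AND false = false
[2] true AND true AND true = true
[3.1] NOT false = true
[3.3] NOT false = true
[3] true AND false AND true = false
[4] false AND false = false
[5.1] NOT true = false
[5.2] NOT false = true
[5] false AND true = false
[6.3] NOT true = false
[6] false AND true AND false = false
[7.1] NOT true = false
[7.2] NOT false = true
[7] false AND true = false
[8] false AND true AND false = false
[root] false OR true OR false OR false OR false OR false OR false OR false = true
Overall: true → granted

Granted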